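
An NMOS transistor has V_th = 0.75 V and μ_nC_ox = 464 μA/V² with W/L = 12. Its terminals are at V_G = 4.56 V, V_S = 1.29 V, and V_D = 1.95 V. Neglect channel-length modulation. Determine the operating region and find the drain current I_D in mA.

Triode; I_D = 8.05 mA

V_GS = V_G − V_S = 4.56 − 1.29 = 3.27 V; V_DS = V_D − V_S = 1.95 − 1.29 = 0.66 V.
k_n = μ_nC_ox · (W/L) = 5.568 mA/V².
V_ov = V_GS − V_th = 3.27 − 0.75 = 2.52 V.
Since V_DS = 0.66 V < V_ov = 2.52 V, the device is in the triode region.
I_D = k_n [V_ov · V_DS − ½ V_DS²] = 5.568 × [2.52 × 0.66 − 0.5 × 0.66²] = 8.05 mA.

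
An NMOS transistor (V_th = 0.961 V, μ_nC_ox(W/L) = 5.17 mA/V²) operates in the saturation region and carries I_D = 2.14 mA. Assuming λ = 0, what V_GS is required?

In saturation I_D = ½ k_n (V_GS − V_th)², so V_GS − V_th = √(2 I_D / k_n) = √(2 × 2.14 / 5.17) = 0.91 V.
V_GS = 0.961 + 0.91 = 1.87 V.

V_GS = 1.87 V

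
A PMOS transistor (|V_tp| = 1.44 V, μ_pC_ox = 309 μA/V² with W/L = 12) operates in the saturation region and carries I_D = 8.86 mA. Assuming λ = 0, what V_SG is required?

k_p = μ_pC_ox · (W/L) = 3.708 mA/V².
In saturation I_D = ½ k_p (V_SG − |V_tp|)², so V_SG − |V_tp| = √(2 I_D / k_p) = √(2 × 8.86 / 3.708) = 2.19 V.
V_SG = 1.44 + 2.19 = 3.63 V.

V_SG = 3.63 V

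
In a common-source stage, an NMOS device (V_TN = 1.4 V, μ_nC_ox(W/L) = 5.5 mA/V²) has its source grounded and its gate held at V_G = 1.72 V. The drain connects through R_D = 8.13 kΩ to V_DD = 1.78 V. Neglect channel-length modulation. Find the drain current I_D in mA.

V_GS = V_G = 1.72 V, so V_ov = 1.72 − 1.4 = 0.32 V.
Assume saturation: I_D = ½ k_n V_ov² = 0.5 × 5.5 × 0.32² = 0.282 mA, giving V_DS = V_DD − I_D R_D = 1.78 − 0.282 × 8.13 = -0.509 V.
But -0.509 V < V_ov = 0.32 V, so the device is actually in triode.
In triode I_D = k_n[V_ov V_DS − ½ V_DS²] and I_D = (V_DD − V_DS)/R_D. Equating: 22.4 V_DS² − 15.31 V_DS + 1.78 = 0, giving V_DS = 0.148 V (the root below V_ov).
I_D = (1.78 − 0.148) / 8.13 = 0.201 mA.

I_D = 0.201 mA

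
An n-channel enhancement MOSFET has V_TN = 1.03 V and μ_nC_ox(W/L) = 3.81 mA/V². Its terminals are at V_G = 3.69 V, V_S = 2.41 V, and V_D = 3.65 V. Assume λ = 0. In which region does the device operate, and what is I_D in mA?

Saturation; I_D = 0.119 mA

V_GS = V_G − V_S = 3.69 − 2.41 = 1.28 V; V_DS = V_D − V_S = 3.65 − 2.41 = 1.24 V.
V_ov = V_GS − V_TN = 1.28 − 1.03 = 0.25 V.
Since V_DS = 1.24 V ≥ V_ov = 0.25 V, the device is in saturation.
I_D = ½ k_n V_ov² = 0.5 × 3.81 × 0.25² = 0.119 mA.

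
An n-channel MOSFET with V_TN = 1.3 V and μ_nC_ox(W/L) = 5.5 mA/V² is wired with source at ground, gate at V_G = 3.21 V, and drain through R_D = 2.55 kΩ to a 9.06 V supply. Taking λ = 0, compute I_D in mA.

V_GS = V_G = 3.21 V, so V_ov = 3.21 − 1.3 = 1.91 V.
Assume saturation: I_D = ½ k_n V_ov² = 0.5 × 5.5 × 1.91² = 10 mA, giving V_DS = V_DD − I_D R_D = 9.06 − 10 × 2.55 = -16.5 V.
But -16.5 V < V_ov = 1.91 V, so the device is actually in triode.
In triode I_D = k_n[V_ov V_DS − ½ V_DS²] and I_D = (V_DD − V_DS)/R_D. Equating: 7.01 V_DS² − 27.79 V_DS + 9.06 = 0, giving V_DS = 0.358 V (the root below V_ov).
I_D = (9.06 − 0.358) / 2.55 = 3.41 mA.

I_D = 3.41 mA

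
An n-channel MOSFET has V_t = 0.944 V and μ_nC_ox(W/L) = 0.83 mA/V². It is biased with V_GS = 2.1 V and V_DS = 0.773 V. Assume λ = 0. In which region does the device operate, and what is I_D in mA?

Triode; I_D = 0.494 mA

V_ov = V_GS − V_t = 2.1 − 0.944 = 1.16 V.
Since V_DS = 0.773 V < V_ov = 1.16 V, the device is in the triode region.
I_D = k_n [V_ov · V_DS − ½ V_DS²] = 0.83 × [1.16 × 0.773 − 0.5 × 0.773²] = 0.494 mA.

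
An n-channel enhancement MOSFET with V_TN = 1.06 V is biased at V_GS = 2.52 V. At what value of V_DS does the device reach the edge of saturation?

The boundary between triode and saturation is V_DS = V_GS − V_TN = V_ov.
V_ov = 2.52 − 1.06 = 1.46 V.

V_DS,sat = 1.46 V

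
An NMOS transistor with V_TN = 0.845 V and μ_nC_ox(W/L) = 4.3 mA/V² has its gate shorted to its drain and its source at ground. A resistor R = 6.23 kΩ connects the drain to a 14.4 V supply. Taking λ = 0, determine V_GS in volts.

With gate tied to drain, V_GS = V_DS ≥ V_GS − V_TN, so the device is in saturation.
KCL at the drain: ½ k_n (V_GS − V_TN)² = (V_DD − V_GS)/R.
Let x = V_GS − 0.845. Then 13.4 x² + x − 13.55 = 0, giving x = 0.969 V (positive root), so V_GS = 1.81 V.
I_D = (V_DD − V_GS)/R = (14.4 − 1.81) / 6.23 = 2.02 mA.

V_GS = 1.81 V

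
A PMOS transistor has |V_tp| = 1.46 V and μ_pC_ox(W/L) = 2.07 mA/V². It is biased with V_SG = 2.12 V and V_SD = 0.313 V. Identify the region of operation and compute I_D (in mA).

V_ov = V_SG − |V_tp| = 2.12 − 1.46 = 0.66 V.
Since V_SD = 0.313 V < V_ov = 0.66 V, the device is in the triode region.
I_D = k_p [V_ov · V_SD − ½ V_SD²] = 2.07 × [0.66 × 0.313 − 0.5 × 0.313²] = 0.326 mA.

Triode; I_D = 0.326 mA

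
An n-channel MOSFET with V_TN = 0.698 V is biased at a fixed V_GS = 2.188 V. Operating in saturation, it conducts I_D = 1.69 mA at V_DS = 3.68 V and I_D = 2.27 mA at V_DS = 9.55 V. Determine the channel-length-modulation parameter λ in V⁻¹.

With V_GS fixed, I_D ∝ (1 + λ V_DS) in saturation, so I_D2/I_D1 = (1 + λ V_DS2)/(1 + λ V_DS1).
2.27/1.69 = 1.343 = (1 + 9.55 λ)/(1 + 3.68 λ).
Solving: λ (I_D1 V_DS2 − I_D2 V_DS1) = I_D2 − I_D1, so λ = (2.27 − 1.69) / (1.69 × 9.55 − 2.27 × 3.68) = 0.58 / 7.79 = 0.0745 V⁻¹.

λ = 0.0745 V⁻¹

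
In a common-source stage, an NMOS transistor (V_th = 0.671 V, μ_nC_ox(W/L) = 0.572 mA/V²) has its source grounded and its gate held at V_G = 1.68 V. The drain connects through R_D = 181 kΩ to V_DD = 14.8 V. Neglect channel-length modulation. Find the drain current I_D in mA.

V_GS = V_G = 1.68 V, so V_ov = 1.68 − 0.671 = 1.01 V.
Assume saturation: I_D = ½ k_n V_ov² = 0.5 × 0.572 × 1.01² = 0.291 mA, giving V_DS = V_DD − I_D R_D = 14.8 − 0.291 × 181 = -37.9 V.
But -37.9 V < V_ov = 1.01 V, so the device is actually in triode.
In triode I_D = k_n[V_ov V_DS − ½ V_DS²] and I_D = (V_DD − V_DS)/R_D. Equating: 51.8 V_DS² − 105.5 V_DS + 14.8 = 0, giving V_DS = 0.152 V (the root below V_ov).
I_D = (14.8 − 0.152) / 181 = 0.0809 mA.

I_D = 0.0809 mA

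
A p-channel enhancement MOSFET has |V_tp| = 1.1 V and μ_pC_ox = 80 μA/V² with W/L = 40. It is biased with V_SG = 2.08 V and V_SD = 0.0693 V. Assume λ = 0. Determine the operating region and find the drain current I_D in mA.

Triode; I_D = 0.210 mA

k_p = μ_pC_ox · (W/L) = 3.2 mA/V².
V_ov = V_SG − |V_tp| = 2.08 − 1.1 = 0.98 V.
Since V_SD = 0.0693 V < V_ov = 0.98 V, the device is in the triode region.
I_D = k_p [V_ov · V_SD − ½ V_SD²] = 3.2 × [0.98 × 0.0693 − 0.5 × 0.0693²] = 0.21 mA.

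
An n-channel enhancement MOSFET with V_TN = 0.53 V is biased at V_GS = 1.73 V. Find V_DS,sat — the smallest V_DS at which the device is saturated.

V_DS,sat = 1.20 V

The boundary between triode and saturation is V_DS = V_GS − V_TN = V_ov.
V_ov = 1.73 − 0.53 = 1.2 V.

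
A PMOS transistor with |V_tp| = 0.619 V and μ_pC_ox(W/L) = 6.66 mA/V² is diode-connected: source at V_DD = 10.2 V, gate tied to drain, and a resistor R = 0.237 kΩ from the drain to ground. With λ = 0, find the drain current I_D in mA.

With gate tied to drain, V_SG = V_SD ≥ V_SG − |V_tp|, so the device is in saturation.
KCL at the drain: ½ k_p (V_SG − |V_tp|)² = (V_DD − V_SG)/R.
Let x = V_SG − 0.619. Then 0.789 x² + x − 9.581 = 0, giving x = 2.91 V (positive root), so V_SG = 3.53 V.
I_D = (V_DD − V_SG)/R = (10.2 − 3.53) / 0.237 = 28.2 mA.

I_D = 28.2 mA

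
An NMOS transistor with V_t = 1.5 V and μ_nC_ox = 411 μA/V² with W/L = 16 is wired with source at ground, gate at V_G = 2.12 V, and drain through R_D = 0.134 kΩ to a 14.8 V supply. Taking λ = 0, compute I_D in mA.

V_GS = V_G = 2.12 V, so V_ov = 2.12 − 1.5 = 0.62 V.
k_n = μ_nC_ox · (W/L) = 6.576 mA/V².
Assume saturation: I_D = ½ k_n V_ov² = 0.5 × 6.576 × 0.62² = 1.26 mA, giving V_DS = V_DD − I_D R_D = 14.8 − 1.26 × 0.134 = 14.6 V.
V_DS = 14.6 V ≥ V_ov = 0.62 V, confirming saturation.

I_D = 1.26 mA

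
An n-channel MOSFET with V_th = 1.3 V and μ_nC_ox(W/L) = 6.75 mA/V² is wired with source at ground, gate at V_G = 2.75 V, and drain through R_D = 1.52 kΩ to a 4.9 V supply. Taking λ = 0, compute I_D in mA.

I_D = 2.99 mA

V_GS = V_G = 2.75 V, so V_ov = 2.75 − 1.3 = 1.45 V.
Assume saturation: I_D = ½ k_n V_ov² = 0.5 × 6.75 × 1.45² = 7.1 mA, giving V_DS = V_DD − I_D R_D = 4.9 − 7.1 × 1.52 = -5.89 V.
But -5.89 V < V_ov = 1.45 V, so the device is actually in triode.
In triode I_D = k_n[V_ov V_DS − ½ V_DS²] and I_D = (V_DD − V_DS)/R_D. Equating: 5.13 V_DS² − 15.88 V_DS + 4.9 = 0, giving V_DS = 0.348 V (the root below V_ov).
I_D = (4.9 − 0.348) / 1.52 = 2.99 mA.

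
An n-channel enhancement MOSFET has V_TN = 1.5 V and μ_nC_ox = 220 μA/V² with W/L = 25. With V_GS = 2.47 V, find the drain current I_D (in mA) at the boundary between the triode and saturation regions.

At the boundary V_DS = V_ov = V_GS − V_TN = 2.47 − 1.5 = 0.97 V.
k_n = μ_nC_ox · (W/L) = 5.5 mA/V².
I_D = ½ k_n V_ov² = 0.5 × 5.5 × 0.97² = 2.59 mA.

I_D = 2.59 mA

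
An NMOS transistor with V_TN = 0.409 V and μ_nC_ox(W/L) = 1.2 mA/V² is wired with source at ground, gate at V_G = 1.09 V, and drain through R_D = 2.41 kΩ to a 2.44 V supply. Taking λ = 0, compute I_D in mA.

I_D = 0.278 mA

V_GS = V_G = 1.09 V, so V_ov = 1.09 − 0.409 = 0.681 V.
Assume saturation: I_D = ½ k_n V_ov² = 0.5 × 1.2 × 0.681² = 0.278 mA, giving V_DS = V_DD − I_D R_D = 2.44 − 0.278 × 2.41 = 1.77 V.
V_DS = 1.77 V ≥ V_ov = 0.681 V, confirming saturation.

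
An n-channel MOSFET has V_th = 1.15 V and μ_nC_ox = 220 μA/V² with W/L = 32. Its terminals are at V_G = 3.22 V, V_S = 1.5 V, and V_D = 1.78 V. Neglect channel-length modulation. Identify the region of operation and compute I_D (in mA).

Triode; I_D = 0.848 mA

V_GS = V_G − V_S = 3.22 − 1.5 = 1.72 V; V_DS = V_D − V_S = 1.78 − 1.5 = 0.28 V.
k_n = μ_nC_ox · (W/L) = 7.04 mA/V².
V_ov = V_GS − V_th = 1.72 − 1.15 = 0.57 V.
Since V_DS = 0.28 V < V_ov = 0.57 V, the device is in the triode region.
I_D = k_n [V_ov · V_DS − ½ V_DS²] = 7.04 × [0.57 × 0.28 − 0.5 × 0.28²] = 0.848 mA.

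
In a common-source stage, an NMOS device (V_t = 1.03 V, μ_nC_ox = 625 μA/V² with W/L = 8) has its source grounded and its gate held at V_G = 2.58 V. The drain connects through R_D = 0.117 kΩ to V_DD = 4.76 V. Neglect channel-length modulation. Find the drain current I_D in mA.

V_GS = V_G = 2.58 V, so V_ov = 2.58 − 1.03 = 1.55 V.
k_n = μ_nC_ox · (W/L) = 5 mA/V².
Assume saturation: I_D = ½ k_n V_ov² = 0.5 × 5 × 1.55² = 6.01 mA, giving V_DS = V_DD − I_D R_D = 4.76 − 6.01 × 0.117 = 4.06 V.
V_DS = 4.06 V ≥ V_ov = 1.55 V, confirming saturation.

I_D = 6.01 mA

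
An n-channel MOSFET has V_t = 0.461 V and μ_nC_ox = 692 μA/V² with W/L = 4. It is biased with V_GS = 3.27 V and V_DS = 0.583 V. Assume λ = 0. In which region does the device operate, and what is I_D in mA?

k_n = μ_nC_ox · (W/L) = 2.768 mA/V².
V_ov = V_GS − V_t = 3.27 − 0.461 = 2.81 V.
Since V_DS = 0.583 V < V_ov = 2.81 V, the device is in the triode region.
I_D = k_n [V_ov · V_DS − ½ V_DS²] = 2.768 × [2.81 × 0.583 − 0.5 × 0.583²] = 4.06 mA.

Triode; I_D = 4.06 mA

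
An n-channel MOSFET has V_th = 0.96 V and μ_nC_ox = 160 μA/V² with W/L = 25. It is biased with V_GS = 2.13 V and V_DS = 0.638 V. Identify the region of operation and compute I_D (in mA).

Triode; I_D = 2.17 mA

k_n = μ_nC_ox · (W/L) = 4 mA/V².
V_ov = V_GS − V_th = 2.13 − 0.96 = 1.17 V.
Since V_DS = 0.638 V < V_ov = 1.17 V, the device is in the triode region.
I_D = k_n [V_ov · V_DS − ½ V_DS²] = 4 × [1.17 × 0.638 − 0.5 × 0.638²] = 2.17 mA.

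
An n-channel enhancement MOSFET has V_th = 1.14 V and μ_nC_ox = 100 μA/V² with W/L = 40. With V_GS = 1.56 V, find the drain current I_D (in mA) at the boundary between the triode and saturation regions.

At the boundary V_DS = V_ov = V_GS − V_th = 1.56 − 1.14 = 0.42 V.
k_n = μ_nC_ox · (W/L) = 4 mA/V².
I_D = ½ k_n V_ov² = 0.5 × 4 × 0.42² = 0.353 mA.

I_D = 0.353 mA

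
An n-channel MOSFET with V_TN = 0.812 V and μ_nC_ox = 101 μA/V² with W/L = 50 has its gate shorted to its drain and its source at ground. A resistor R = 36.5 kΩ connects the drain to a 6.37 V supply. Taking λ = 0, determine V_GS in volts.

V_GS = 1.05 V

With gate tied to drain, V_GS = V_DS ≥ V_GS − V_TN, so the device is in saturation.
k_n = μ_nC_ox · (W/L) = 5.05 mA/V².
KCL at the drain: ½ k_n (V_GS − V_TN)² = (V_DD − V_GS)/R.
Let x = V_GS − 0.812. Then 92.2 x² + x − 5.558 = 0, giving x = 0.24 V (positive root), so V_GS = 1.05 V.
I_D = (V_DD − V_GS)/R = (6.37 − 1.05) / 36.5 = 0.146 mA.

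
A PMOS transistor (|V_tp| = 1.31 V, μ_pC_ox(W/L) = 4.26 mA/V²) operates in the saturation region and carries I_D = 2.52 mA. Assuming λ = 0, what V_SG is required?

V_SG = 2.40 V

In saturation I_D = ½ k_p (V_SG − |V_tp|)², so V_SG − |V_tp| = √(2 I_D / k_p) = √(2 × 2.52 / 4.26) = 1.09 V.
V_SG = 1.31 + 1.09 = 2.4 V.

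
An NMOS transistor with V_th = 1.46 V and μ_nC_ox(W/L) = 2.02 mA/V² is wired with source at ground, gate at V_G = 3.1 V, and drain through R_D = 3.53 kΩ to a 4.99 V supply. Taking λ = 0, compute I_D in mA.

I_D = 1.29 mA

V_GS = V_G = 3.1 V, so V_ov = 3.1 − 1.46 = 1.64 V.
Assume saturation: I_D = ½ k_n V_ov² = 0.5 × 2.02 × 1.64² = 2.72 mA, giving V_DS = V_DD − I_D R_D = 4.99 − 2.72 × 3.53 = -4.6 V.
But -4.6 V < V_ov = 1.64 V, so the device is actually in triode.
In triode I_D = k_n[V_ov V_DS − ½ V_DS²] and I_D = (V_DD − V_DS)/R_D. Equating: 3.57 V_DS² − 12.69 V_DS + 4.99 = 0, giving V_DS = 0.45 V (the root below V_ov).
I_D = (4.99 − 0.45) / 3.53 = 1.29 mA.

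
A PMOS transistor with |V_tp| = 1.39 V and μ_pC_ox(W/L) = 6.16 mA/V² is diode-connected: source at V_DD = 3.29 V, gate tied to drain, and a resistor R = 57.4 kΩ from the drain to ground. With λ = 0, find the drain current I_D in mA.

With gate tied to drain, V_SG = V_SD ≥ V_SG − |V_tp|, so the device is in saturation.
KCL at the drain: ½ k_p (V_SG − |V_tp|)² = (V_DD − V_SG)/R.
Let x = V_SG − 1.39. Then 177 x² + x − 1.9 = 0, giving x = 0.101 V (positive root), so V_SG = 1.49 V.
I_D = (V_DD − V_SG)/R = (3.29 − 1.49) / 57.4 = 0.0313 mA.

I_D = 0.0313 mA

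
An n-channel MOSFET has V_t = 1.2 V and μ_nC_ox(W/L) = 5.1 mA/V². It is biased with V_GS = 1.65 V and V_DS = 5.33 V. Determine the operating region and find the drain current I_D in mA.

V_ov = V_GS − V_t = 1.65 − 1.2 = 0.45 V.
Since V_DS = 5.33 V ≥ V_ov = 0.45 V, the device is in saturation.
I_D = ½ k_n V_ov² = 0.5 × 5.1 × 0.45² = 0.516 mA.

Saturation; I_D = 0.516 mA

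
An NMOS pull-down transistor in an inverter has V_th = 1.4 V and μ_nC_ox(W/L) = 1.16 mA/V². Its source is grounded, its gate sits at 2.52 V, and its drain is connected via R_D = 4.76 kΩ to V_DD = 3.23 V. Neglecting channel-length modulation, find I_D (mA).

I_D = 0.557 mA

V_GS = V_G = 2.52 V, so V_ov = 2.52 − 1.4 = 1.12 V.
Assume saturation: I_D = ½ k_n V_ov² = 0.5 × 1.16 × 1.12² = 0.728 mA, giving V_DS = V_DD − I_D R_D = 3.23 − 0.728 × 4.76 = -0.233 V.
But -0.233 V < V_ov = 1.12 V, so the device is actually in triode.
In triode I_D = k_n[V_ov V_DS − ½ V_DS²] and I_D = (V_DD − V_DS)/R_D. Equating: 2.76 V_DS² − 7.184 V_DS + 3.23 = 0, giving V_DS = 0.578 V (the root below V_ov).
I_D = (3.23 − 0.578) / 4.76 = 0.557 mA.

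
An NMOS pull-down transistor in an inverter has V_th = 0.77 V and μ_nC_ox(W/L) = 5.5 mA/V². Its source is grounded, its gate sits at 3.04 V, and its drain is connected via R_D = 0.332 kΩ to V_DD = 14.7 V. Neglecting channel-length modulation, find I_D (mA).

V_GS = V_G = 3.04 V, so V_ov = 3.04 − 0.77 = 2.27 V.
Assume saturation: I_D = ½ k_n V_ov² = 0.5 × 5.5 × 2.27² = 14.2 mA, giving V_DS = V_DD − I_D R_D = 14.7 − 14.2 × 0.332 = 10 V.
V_DS = 10 V ≥ V_ov = 2.27 V, confirming saturation.

I_D = 14.2 mA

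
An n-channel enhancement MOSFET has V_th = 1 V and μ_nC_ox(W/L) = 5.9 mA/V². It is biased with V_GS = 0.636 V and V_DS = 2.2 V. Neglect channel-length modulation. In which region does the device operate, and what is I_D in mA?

Cutoff; I_D = 0 mA

V_GS = 0.636 V < V_th = 1 V, so the transistor is in cutoff.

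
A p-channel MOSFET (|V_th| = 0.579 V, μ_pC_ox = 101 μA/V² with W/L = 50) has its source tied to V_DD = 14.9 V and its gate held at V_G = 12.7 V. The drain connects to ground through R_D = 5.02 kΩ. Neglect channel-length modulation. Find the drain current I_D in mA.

V_SG = V_DD − V_G = 14.9 − 12.7 = 2.2 V, so V_ov = 2.2 − 0.579 = 1.62 V.
k_p = μ_pC_ox · (W/L) = 5.05 mA/V².
Assume saturation: I_D = ½ k_p V_ov² = 0.5 × 5.05 × 1.62² = 6.63 mA, giving V_SD = V_DD − I_D R_D = 14.9 − 6.63 × 5.02 = -18.4 V.
But -18.4 V < V_ov = 1.62 V, so the device is actually in triode.
In triode I_D = k_p[V_ov V_SD − ½ V_SD²] and I_D = (V_DD − V_SD)/R_D. Equating: 12.7 V_SD² − 42.09 V_SD + 14.9 = 0, giving V_SD = 0.403 V (the root below V_ov).
I_D = (14.9 − 0.403) / 5.02 = 2.89 mA.

I_D = 2.89 mA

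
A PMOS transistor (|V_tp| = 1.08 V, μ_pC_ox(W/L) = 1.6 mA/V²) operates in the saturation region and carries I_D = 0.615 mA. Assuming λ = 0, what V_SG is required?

In saturation I_D = ½ k_p (V_SG − |V_tp|)², so V_SG − |V_tp| = √(2 I_D / k_p) = √(2 × 0.615 / 1.6) = 0.877 V.
V_SG = 1.08 + 0.877 = 1.96 V.

V_SG = 1.96 V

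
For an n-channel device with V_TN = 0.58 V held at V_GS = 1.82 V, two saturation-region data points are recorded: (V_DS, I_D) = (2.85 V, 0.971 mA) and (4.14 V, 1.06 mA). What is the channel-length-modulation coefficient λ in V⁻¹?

λ = 0.0891 V⁻¹

With V_GS fixed, I_D ∝ (1 + λ V_DS) in saturation, so I_D2/I_D1 = (1 + λ V_DS2)/(1 + λ V_DS1).
1.06/0.971 = 1.092 = (1 + 4.14 λ)/(1 + 2.85 λ).
Solving: λ (I_D1 V_DS2 − I_D2 V_DS1) = I_D2 − I_D1, so λ = (1.06 − 0.971) / (0.971 × 4.14 − 1.06 × 2.85) = 0.089 / 0.999 = 0.0891 V⁻¹.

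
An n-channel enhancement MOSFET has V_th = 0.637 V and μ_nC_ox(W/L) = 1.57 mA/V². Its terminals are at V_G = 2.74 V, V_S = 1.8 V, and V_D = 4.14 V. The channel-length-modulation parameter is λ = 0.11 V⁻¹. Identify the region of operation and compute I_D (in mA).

V_GS = V_G − V_S = 2.74 − 1.8 = 0.94 V; V_DS = V_D − V_S = 4.14 − 1.8 = 2.34 V.
V_ov = V_GS − V_th = 0.94 − 0.637 = 0.303 V.
Since V_DS = 2.34 V ≥ V_ov = 0.303 V, the device is in saturation.
I_D = ½ k_n V_ov² (1 + λ V_DS) = 0.5 × 1.57 × 0.303² × (1 + 0.11 × 2.34) = 0.0906 mA.

Saturation; I_D = 0.0906 mA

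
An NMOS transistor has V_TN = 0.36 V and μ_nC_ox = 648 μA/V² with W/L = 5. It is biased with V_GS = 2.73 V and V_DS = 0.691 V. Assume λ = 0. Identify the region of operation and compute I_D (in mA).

Triode; I_D = 4.53 mA

k_n = μ_nC_ox · (W/L) = 3.24 mA/V².
V_ov = V_GS − V_TN = 2.73 − 0.36 = 2.37 V.
Since V_DS = 0.691 V < V_ov = 2.37 V, the device is in the triode region.
I_D = k_n [V_ov · V_DS − ½ V_DS²] = 3.24 × [2.37 × 0.691 − 0.5 × 0.691²] = 4.53 mA.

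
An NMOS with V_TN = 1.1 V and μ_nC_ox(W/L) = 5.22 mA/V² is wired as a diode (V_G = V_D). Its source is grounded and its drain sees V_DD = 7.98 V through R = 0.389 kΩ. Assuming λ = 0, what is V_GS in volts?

With gate tied to drain, V_GS = V_DS ≥ V_GS − V_TN, so the device is in saturation.
KCL at the drain: ½ k_n (V_GS − V_TN)² = (V_DD − V_GS)/R.
Let x = V_GS − 1.1. Then 1.02 x² + x − 6.88 = 0, giving x = 2.16 V (positive root), so V_GS = 3.26 V.
I_D = (V_DD − V_GS)/R = (7.98 − 3.26) / 0.389 = 12.1 mA.

V_GS = 3.26 V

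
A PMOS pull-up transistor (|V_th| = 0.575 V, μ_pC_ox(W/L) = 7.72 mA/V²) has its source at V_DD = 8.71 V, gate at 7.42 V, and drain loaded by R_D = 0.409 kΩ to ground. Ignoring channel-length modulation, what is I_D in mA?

V_SG = V_DD − V_G = 8.71 − 7.42 = 1.29 V, so V_ov = 1.29 − 0.575 = 0.715 V.
Assume saturation: I_D = ½ k_p V_ov² = 0.5 × 7.72 × 0.715² = 1.97 mA, giving V_SD = V_DD − I_D R_D = 8.71 − 1.97 × 0.409 = 7.9 V.
V_SD = 7.9 V ≥ V_ov = 0.715 V, confirming saturation.

I_D = 1.97 mA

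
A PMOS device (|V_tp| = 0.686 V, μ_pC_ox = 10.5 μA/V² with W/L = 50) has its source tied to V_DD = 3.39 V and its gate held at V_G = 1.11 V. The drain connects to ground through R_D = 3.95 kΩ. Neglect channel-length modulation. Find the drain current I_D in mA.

I_D = 0.591 mA

V_SG = V_DD − V_G = 3.39 − 1.11 = 2.28 V, so V_ov = 2.28 − 0.686 = 1.59 V.
k_p = μ_pC_ox · (W/L) = 0.525 mA/V².
Assume saturation: I_D = ½ k_p V_ov² = 0.5 × 0.525 × 1.59² = 0.667 mA, giving V_SD = V_DD − I_D R_D = 3.39 − 0.667 × 3.95 = 0.755 V.
But 0.755 V < V_ov = 1.59 V, so the device is actually in triode.
In triode I_D = k_p[V_ov V_SD − ½ V_SD²] and I_D = (V_DD − V_SD)/R_D. Equating: 1.04 V_SD² − 4.306 V_SD + 3.39 = 0, giving V_SD = 1.06 V (the root below V_ov).
I_D = (3.39 − 1.06) / 3.95 = 0.591 mA.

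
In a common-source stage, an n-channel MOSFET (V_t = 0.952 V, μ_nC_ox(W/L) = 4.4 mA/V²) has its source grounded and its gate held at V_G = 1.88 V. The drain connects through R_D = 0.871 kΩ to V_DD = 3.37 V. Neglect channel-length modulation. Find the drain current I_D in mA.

I_D = 1.89 mA

V_GS = V_G = 1.88 V, so V_ov = 1.88 − 0.952 = 0.928 V.
Assume saturation: I_D = ½ k_n V_ov² = 0.5 × 4.4 × 0.928² = 1.89 mA, giving V_DS = V_DD − I_D R_D = 3.37 − 1.89 × 0.871 = 1.72 V.
V_DS = 1.72 V ≥ V_ov = 0.928 V, confirming saturation.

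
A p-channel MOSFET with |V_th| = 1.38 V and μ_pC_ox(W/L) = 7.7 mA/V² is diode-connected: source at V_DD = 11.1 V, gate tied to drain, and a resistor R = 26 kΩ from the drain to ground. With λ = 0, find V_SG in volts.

With gate tied to drain, V_SG = V_SD ≥ V_SG − |V_th|, so the device is in saturation.
KCL at the drain: ½ k_p (V_SG − |V_th|)² = (V_DD − V_SG)/R.
Let x = V_SG − 1.38. Then 100 x² + x − 9.72 = 0, giving x = 0.307 V (positive root), so V_SG = 1.69 V.
I_D = (V_DD − V_SG)/R = (11.1 − 1.69) / 26 = 0.362 mA.

V_SG = 1.69 V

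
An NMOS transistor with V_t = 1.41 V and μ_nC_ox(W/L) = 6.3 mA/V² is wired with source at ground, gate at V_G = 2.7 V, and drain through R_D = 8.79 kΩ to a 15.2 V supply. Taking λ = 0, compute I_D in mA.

I_D = 1.70 mA

V_GS = V_G = 2.7 V, so V_ov = 2.7 − 1.41 = 1.29 V.
Assume saturation: I_D = ½ k_n V_ov² = 0.5 × 6.3 × 1.29² = 5.24 mA, giving V_DS = V_DD − I_D R_D = 15.2 − 5.24 × 8.79 = -30.9 V.
But -30.9 V < V_ov = 1.29 V, so the device is actually in triode.
In triode I_D = k_n[V_ov V_DS − ½ V_DS²] and I_D = (V_DD − V_DS)/R_D. Equating: 27.7 V_DS² − 72.44 V_DS + 15.2 = 0, giving V_DS = 0.23 V (the root below V_ov).
I_D = (15.2 − 0.23) / 8.79 = 1.7 mA.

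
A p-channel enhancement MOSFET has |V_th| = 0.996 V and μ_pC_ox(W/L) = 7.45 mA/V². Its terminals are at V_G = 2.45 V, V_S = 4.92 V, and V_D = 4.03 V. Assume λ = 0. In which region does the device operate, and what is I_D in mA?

V_SG = V_S − V_G = 4.92 − 2.45 = 2.47 V; V_SD = V_S − V_D = 4.92 − 4.03 = 0.89 V.
V_ov = V_SG − |V_th| = 2.47 − 0.996 = 1.47 V.
Since V_SD = 0.89 V < V_ov = 1.47 V, the device is in the triode region.
I_D = k_p [V_ov · V_SD − ½ V_SD²] = 7.45 × [1.47 × 0.89 − 0.5 × 0.89²] = 6.82 mA.

Triode; I_D = 6.82 mA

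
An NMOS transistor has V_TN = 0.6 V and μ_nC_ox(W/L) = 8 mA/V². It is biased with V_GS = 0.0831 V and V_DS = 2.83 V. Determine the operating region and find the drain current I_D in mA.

Cutoff; I_D = 0 mA

V_GS = 0.0831 V < V_TN = 0.6 V, so the transistor is in cutoff.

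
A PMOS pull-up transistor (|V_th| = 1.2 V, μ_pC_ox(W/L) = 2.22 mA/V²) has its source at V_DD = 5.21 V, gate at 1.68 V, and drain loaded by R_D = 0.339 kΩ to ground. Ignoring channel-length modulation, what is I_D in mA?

V_SG = V_DD − V_G = 5.21 − 1.68 = 3.53 V, so V_ov = 3.53 − 1.2 = 2.33 V.
Assume saturation: I_D = ½ k_p V_ov² = 0.5 × 2.22 × 2.33² = 6.03 mA, giving V_SD = V_DD − I_D R_D = 5.21 − 6.03 × 0.339 = 3.17 V.
V_SD = 3.17 V ≥ V_ov = 2.33 V, confirming saturation.

I_D = 6.03 mA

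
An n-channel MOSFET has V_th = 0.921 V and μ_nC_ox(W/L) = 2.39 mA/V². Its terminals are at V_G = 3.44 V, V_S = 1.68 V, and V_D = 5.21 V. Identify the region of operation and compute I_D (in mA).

V_GS = V_G − V_S = 3.44 − 1.68 = 1.76 V; V_DS = V_D − V_S = 5.21 − 1.68 = 3.53 V.
V_ov = V_GS − V_th = 1.76 − 0.921 = 0.839 V.
Since V_DS = 3.53 V ≥ V_ov = 0.839 V, the device is in saturation.
I_D = ½ k_n V_ov² = 0.5 × 2.39 × 0.839² = 0.841 mA.

Saturation; I_D = 0.841 mA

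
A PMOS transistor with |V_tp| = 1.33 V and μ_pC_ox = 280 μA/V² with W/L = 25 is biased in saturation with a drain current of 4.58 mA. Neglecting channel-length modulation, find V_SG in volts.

k_p = μ_pC_ox · (W/L) = 7 mA/V².
In saturation I_D = ½ k_p (V_SG − |V_tp|)², so V_SG − |V_tp| = √(2 I_D / k_p) = √(2 × 4.58 / 7) = 1.14 V.
V_SG = 1.33 + 1.14 = 2.47 V.

V_SG = 2.47 V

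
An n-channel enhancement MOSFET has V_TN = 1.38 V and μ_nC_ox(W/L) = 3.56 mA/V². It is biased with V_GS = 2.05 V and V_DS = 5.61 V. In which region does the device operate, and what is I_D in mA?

Saturation; I_D = 0.799 mA

V_ov = V_GS − V_TN = 2.05 − 1.38 = 0.67 V.
Since V_DS = 5.61 V ≥ V_ov = 0.67 V, the device is in saturation.
I_D = ½ k_n V_ov² = 0.5 × 3.56 × 0.67² = 0.799 mA.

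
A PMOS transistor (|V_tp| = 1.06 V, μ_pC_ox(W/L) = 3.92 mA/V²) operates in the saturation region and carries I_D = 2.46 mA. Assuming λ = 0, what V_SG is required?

In saturation I_D = ½ k_p (V_SG − |V_tp|)², so V_SG − |V_tp| = √(2 I_D / k_p) = √(2 × 2.46 / 3.92) = 1.12 V.
V_SG = 1.06 + 1.12 = 2.18 V.

V_SG = 2.18 V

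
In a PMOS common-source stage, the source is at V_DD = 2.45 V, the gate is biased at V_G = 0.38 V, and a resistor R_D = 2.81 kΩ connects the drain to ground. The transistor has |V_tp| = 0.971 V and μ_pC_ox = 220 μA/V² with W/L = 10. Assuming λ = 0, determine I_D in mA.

I_D = 0.741 mA

V_SG = V_DD − V_G = 2.45 − 0.38 = 2.07 V, so V_ov = 2.07 − 0.971 = 1.1 V.
k_p = μ_pC_ox · (W/L) = 2.2 mA/V².
Assume saturation: I_D = ½ k_p V_ov² = 0.5 × 2.2 × 1.1² = 1.33 mA, giving V_SD = V_DD − I_D R_D = 2.45 − 1.33 × 2.81 = -1.28 V.
But -1.28 V < V_ov = 1.1 V, so the device is actually in triode.
In triode I_D = k_p[V_ov V_SD − ½ V_SD²] and I_D = (V_DD − V_SD)/R_D. Equating: 3.09 V_SD² − 7.794 V_SD + 2.45 = 0, giving V_SD = 0.368 V (the root below V_ov).
I_D = (2.45 − 0.368) / 2.81 = 0.741 mA.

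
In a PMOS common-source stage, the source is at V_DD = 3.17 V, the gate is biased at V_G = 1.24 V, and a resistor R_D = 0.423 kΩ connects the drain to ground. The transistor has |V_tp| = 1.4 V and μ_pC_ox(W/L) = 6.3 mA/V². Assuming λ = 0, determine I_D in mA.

I_D = 0.885 mA

V_SG = V_DD − V_G = 3.17 − 1.24 = 1.93 V, so V_ov = 1.93 − 1.4 = 0.53 V.
Assume saturation: I_D = ½ k_p V_ov² = 0.5 × 6.3 × 0.53² = 0.885 mA, giving V_SD = V_DD − I_D R_D = 3.17 − 0.885 × 0.423 = 2.8 V.
V_SD = 2.8 V ≥ V_ov = 0.53 V, confirming saturation.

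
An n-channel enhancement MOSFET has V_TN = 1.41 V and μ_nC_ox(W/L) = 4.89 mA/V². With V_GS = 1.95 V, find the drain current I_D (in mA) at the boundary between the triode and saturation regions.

I_D = 0.713 mA

At the boundary V_DS = V_ov = V_GS − V_TN = 1.95 − 1.41 = 0.54 V.
I_D = ½ k_n V_ov² = 0.5 × 4.89 × 0.54² = 0.713 mA.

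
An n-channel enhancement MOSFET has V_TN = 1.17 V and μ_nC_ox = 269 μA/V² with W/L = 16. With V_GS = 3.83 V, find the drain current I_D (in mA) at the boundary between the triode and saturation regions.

At the boundary V_DS = V_ov = V_GS − V_TN = 3.83 − 1.17 = 2.66 V.
k_n = μ_nC_ox · (W/L) = 4.304 mA/V².
I_D = ½ k_n V_ov² = 0.5 × 4.304 × 2.66² = 15.2 mA.

I_D = 15.2 mA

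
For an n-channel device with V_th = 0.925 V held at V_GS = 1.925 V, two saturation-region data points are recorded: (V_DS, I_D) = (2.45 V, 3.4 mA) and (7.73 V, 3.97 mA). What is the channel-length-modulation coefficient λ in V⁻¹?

λ = 0.0344 V⁻¹

With V_GS fixed, I_D ∝ (1 + λ V_DS) in saturation, so I_D2/I_D1 = (1 + λ V_DS2)/(1 + λ V_DS1).
3.97/3.4 = 1.168 = (1 + 7.73 λ)/(1 + 2.45 λ).
Solving: λ (I_D1 V_DS2 − I_D2 V_DS1) = I_D2 − I_D1, so λ = (3.97 − 3.4) / (3.4 × 7.73 − 3.97 × 2.45) = 0.57 / 16.6 = 0.0344 V⁻¹.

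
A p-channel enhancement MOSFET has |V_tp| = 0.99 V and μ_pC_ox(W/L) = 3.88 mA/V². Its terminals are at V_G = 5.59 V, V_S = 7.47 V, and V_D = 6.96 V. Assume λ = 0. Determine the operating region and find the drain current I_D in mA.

V_SG = V_S − V_G = 7.47 − 5.59 = 1.88 V; V_SD = V_S − V_D = 7.47 − 6.96 = 0.51 V.
V_ov = V_SG − |V_tp| = 1.88 − 0.99 = 0.89 V.
Since V_SD = 0.51 V < V_ov = 0.89 V, the device is in the triode region.
I_D = k_p [V_ov · V_SD − ½ V_SD²] = 3.88 × [0.89 × 0.51 − 0.5 × 0.51²] = 1.26 mA.

Triode; I_D = 1.26 mA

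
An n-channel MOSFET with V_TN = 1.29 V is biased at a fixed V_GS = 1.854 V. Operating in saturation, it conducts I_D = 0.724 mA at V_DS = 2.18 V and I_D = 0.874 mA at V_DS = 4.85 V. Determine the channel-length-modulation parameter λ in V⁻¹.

λ = 0.0934 V⁻¹

With V_GS fixed, I_D ∝ (1 + λ V_DS) in saturation, so I_D2/I_D1 = (1 + λ V_DS2)/(1 + λ V_DS1).
0.874/0.724 = 1.207 = (1 + 4.85 λ)/(1 + 2.18 λ).
Solving: λ (I_D1 V_DS2 − I_D2 V_DS1) = I_D2 − I_D1, so λ = (0.874 − 0.724) / (0.724 × 4.85 − 0.874 × 2.18) = 0.15 / 1.61 = 0.0934 V⁻¹.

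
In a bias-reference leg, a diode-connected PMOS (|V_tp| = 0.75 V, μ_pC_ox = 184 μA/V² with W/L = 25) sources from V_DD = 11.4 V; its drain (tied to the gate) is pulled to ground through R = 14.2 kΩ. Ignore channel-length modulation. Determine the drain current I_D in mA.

I_D = 0.711 mA

With gate tied to drain, V_SG = V_SD ≥ V_SG − |V_tp|, so the device is in saturation.
k_p = μ_pC_ox · (W/L) = 4.6 mA/V².
KCL at the drain: ½ k_p (V_SG − |V_tp|)² = (V_DD − V_SG)/R.
Let x = V_SG − 0.75. Then 32.7 x² + x − 10.65 = 0, giving x = 0.556 V (positive root), so V_SG = 1.31 V.
I_D = (V_DD − V_SG)/R = (11.4 − 1.31) / 14.2 = 0.711 mA.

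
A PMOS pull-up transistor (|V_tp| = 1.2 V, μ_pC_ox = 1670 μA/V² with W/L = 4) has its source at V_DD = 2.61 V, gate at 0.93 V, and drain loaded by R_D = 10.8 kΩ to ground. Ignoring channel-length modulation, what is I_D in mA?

I_D = 0.234 mA

V_SG = V_DD − V_G = 2.61 − 0.93 = 1.68 V, so V_ov = 1.68 − 1.2 = 0.48 V.
k_p = μ_pC_ox · (W/L) = 6.68 mA/V².
Assume saturation: I_D = ½ k_p V_ov² = 0.5 × 6.68 × 0.48² = 0.77 mA, giving V_SD = V_DD − I_D R_D = 2.61 − 0.77 × 10.8 = -5.7 V.
But -5.7 V < V_ov = 0.48 V, so the device is actually in triode.
In triode I_D = k_p[V_ov V_SD − ½ V_SD²] and I_D = (V_DD − V_SD)/R_D. Equating: 36.1 V_SD² − 35.63 V_SD + 2.61 = 0, giving V_SD = 0.0797 V (the root below V_ov).
I_D = (2.61 − 0.0797) / 10.8 = 0.234 mA.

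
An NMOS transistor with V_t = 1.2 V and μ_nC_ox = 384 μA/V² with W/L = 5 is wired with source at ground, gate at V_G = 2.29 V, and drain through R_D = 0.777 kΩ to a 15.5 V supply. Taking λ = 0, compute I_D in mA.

I_D = 1.14 mA

V_GS = V_G = 2.29 V, so V_ov = 2.29 − 1.2 = 1.09 V.
k_n = μ_nC_ox · (W/L) = 1.92 mA/V².
Assume saturation: I_D = ½ k_n V_ov² = 0.5 × 1.92 × 1.09² = 1.14 mA, giving V_DS = V_DD − I_D R_D = 15.5 − 1.14 × 0.777 = 14.6 V.
V_DS = 14.6 V ≥ V_ov = 1.09 V, confirming saturation.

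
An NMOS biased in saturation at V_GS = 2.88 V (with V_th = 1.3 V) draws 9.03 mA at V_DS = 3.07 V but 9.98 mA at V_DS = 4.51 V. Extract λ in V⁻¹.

λ = 0.0942 V⁻¹

With V_GS fixed, I_D ∝ (1 + λ V_DS) in saturation, so I_D2/I_D1 = (1 + λ V_DS2)/(1 + λ V_DS1).
9.98/9.03 = 1.105 = (1 + 4.51 λ)/(1 + 3.07 λ).
Solving: λ (I_D1 V_DS2 − I_D2 V_DS1) = I_D2 − I_D1, so λ = (9.98 − 9.03) / (9.03 × 4.51 − 9.98 × 3.07) = 0.95 / 10.1 = 0.0942 V⁻¹.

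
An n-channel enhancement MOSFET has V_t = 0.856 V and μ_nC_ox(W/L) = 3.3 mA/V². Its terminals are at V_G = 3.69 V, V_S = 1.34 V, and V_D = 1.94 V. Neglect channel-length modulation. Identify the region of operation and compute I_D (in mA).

Triode; I_D = 2.36 mA

V_GS = V_G − V_S = 3.69 − 1.34 = 2.35 V; V_DS = V_D − V_S = 1.94 − 1.34 = 0.6 V.
V_ov = V_GS − V_t = 2.35 − 0.856 = 1.49 V.
Since V_DS = 0.6 V < V_ov = 1.49 V, the device is in the triode region.
I_D = k_n [V_ov · V_DS − ½ V_DS²] = 3.3 × [1.49 × 0.6 − 0.5 × 0.6²] = 2.36 mA.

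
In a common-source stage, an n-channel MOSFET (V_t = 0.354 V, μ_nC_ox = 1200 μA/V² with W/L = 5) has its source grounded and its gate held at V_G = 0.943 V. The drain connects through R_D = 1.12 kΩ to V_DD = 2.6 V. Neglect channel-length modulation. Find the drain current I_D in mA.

I_D = 1.04 mA

V_GS = V_G = 0.943 V, so V_ov = 0.943 − 0.354 = 0.589 V.
k_n = μ_nC_ox · (W/L) = 6 mA/V².
Assume saturation: I_D = ½ k_n V_ov² = 0.5 × 6 × 0.589² = 1.04 mA, giving V_DS = V_DD − I_D R_D = 2.6 − 1.04 × 1.12 = 1.43 V.
V_DS = 1.43 V ≥ V_ov = 0.589 V, confirming saturation.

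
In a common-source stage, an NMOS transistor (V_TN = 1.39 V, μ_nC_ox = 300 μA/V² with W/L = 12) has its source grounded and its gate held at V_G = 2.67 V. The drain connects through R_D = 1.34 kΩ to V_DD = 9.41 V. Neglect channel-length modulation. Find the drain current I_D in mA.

I_D = 2.95 mA

V_GS = V_G = 2.67 V, so V_ov = 2.67 − 1.39 = 1.28 V.
k_n = μ_nC_ox · (W/L) = 3.6 mA/V².
Assume saturation: I_D = ½ k_n V_ov² = 0.5 × 3.6 × 1.28² = 2.95 mA, giving V_DS = V_DD − I_D R_D = 9.41 − 2.95 × 1.34 = 5.46 V.
V_DS = 5.46 V ≥ V_ov = 1.28 V, confirming saturation.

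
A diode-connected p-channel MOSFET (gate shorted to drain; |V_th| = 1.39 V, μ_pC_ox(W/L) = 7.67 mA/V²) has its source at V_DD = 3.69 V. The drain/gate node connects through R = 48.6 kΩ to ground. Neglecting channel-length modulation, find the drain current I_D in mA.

I_D = 0.0451 mA

With gate tied to drain, V_SG = V_SD ≥ V_SG − |V_th|, so the device is in saturation.
KCL at the drain: ½ k_p (V_SG − |V_th|)² = (V_DD − V_SG)/R.
Let x = V_SG − 1.39. Then 186 x² + x − 2.3 = 0, giving x = 0.108 V (positive root), so V_SG = 1.5 V.
I_D = (V_DD − V_SG)/R = (3.69 − 1.5) / 48.6 = 0.0451 mA.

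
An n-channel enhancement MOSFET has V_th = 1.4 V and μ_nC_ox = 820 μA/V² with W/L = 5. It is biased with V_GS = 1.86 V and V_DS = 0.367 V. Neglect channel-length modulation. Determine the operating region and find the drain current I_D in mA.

Triode; I_D = 0.416 mA

k_n = μ_nC_ox · (W/L) = 4.1 mA/V².
V_ov = V_GS − V_th = 1.86 − 1.4 = 0.46 V.
Since V_DS = 0.367 V < V_ov = 0.46 V, the device is in the triode region.
I_D = k_n [V_ov · V_DS − ½ V_DS²] = 4.1 × [0.46 × 0.367 − 0.5 × 0.367²] = 0.416 mA.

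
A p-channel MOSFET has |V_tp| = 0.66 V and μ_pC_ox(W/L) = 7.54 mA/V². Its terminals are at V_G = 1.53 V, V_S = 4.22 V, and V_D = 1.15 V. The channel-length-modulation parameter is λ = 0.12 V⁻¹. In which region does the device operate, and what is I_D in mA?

V_SG = V_S − V_G = 4.22 − 1.53 = 2.69 V; V_SD = V_S − V_D = 4.22 − 1.15 = 3.07 V.
V_ov = V_SG − |V_tp| = 2.69 − 0.66 = 2.03 V.
Since V_SD = 3.07 V ≥ V_ov = 2.03 V, the device is in saturation.
I_D = ½ k_p V_ov² (1 + λ V_SD) = 0.5 × 7.54 × 2.03² × (1 + 0.12 × 3.07) = 21.3 mA.

Saturation; I_D = 21.3 mA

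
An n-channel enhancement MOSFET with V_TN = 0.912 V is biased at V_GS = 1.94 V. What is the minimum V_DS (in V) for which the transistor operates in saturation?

V_DS,sat = 1.03 V

The boundary between triode and saturation is V_DS = V_GS − V_TN = V_ov.
V_ov = 1.94 − 0.912 = 1.03 V.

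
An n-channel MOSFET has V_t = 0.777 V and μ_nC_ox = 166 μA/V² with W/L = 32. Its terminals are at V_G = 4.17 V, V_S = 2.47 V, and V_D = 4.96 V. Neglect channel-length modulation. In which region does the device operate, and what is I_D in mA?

Saturation; I_D = 2.26 mA

V_GS = V_G − V_S = 4.17 − 2.47 = 1.7 V; V_DS = V_D − V_S = 4.96 − 2.47 = 2.49 V.
k_n = μ_nC_ox · (W/L) = 5.312 mA/V².
V_ov = V_GS − V_t = 1.7 − 0.777 = 0.923 V.
Since V_DS = 2.49 V ≥ V_ov = 0.923 V, the device is in saturation.
I_D = ½ k_n V_ov² = 0.5 × 5.312 × 0.923² = 2.26 mA.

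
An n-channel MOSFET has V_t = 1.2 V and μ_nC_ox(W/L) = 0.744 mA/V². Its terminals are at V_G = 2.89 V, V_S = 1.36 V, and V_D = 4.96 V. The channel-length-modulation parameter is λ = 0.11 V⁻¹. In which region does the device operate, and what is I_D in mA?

V_GS = V_G − V_S = 2.89 − 1.36 = 1.53 V; V_DS = V_D − V_S = 4.96 − 1.36 = 3.6 V.
V_ov = V_GS − V_t = 1.53 − 1.2 = 0.33 V.
Since V_DS = 3.6 V ≥ V_ov = 0.33 V, the device is in saturation.
I_D = ½ k_n V_ov² (1 + λ V_DS) = 0.5 × 0.744 × 0.33² × (1 + 0.11 × 3.6) = 0.0566 mA.

Saturation; I_D = 0.0566 mA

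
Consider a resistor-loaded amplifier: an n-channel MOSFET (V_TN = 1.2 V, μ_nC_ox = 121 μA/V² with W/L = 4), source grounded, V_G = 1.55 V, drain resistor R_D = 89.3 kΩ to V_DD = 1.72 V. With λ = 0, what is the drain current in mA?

I_D = 0.0178 mA

V_GS = V_G = 1.55 V, so V_ov = 1.55 − 1.2 = 0.35 V.
k_n = μ_nC_ox · (W/L) = 0.484 mA/V².
Assume saturation: I_D = ½ k_n V_ov² = 0.5 × 0.484 × 0.35² = 0.0296 mA, giving V_DS = V_DD − I_D R_D = 1.72 − 0.0296 × 89.3 = -0.927 V.
But -0.927 V < V_ov = 0.35 V, so the device is actually in triode.
In triode I_D = k_n[V_ov V_DS − ½ V_DS²] and I_D = (V_DD − V_DS)/R_D. Equating: 21.6 V_DS² − 16.13 V_DS + 1.72 = 0, giving V_DS = 0.129 V (the root below V_ov).
I_D = (1.72 − 0.129) / 89.3 = 0.0178 mA.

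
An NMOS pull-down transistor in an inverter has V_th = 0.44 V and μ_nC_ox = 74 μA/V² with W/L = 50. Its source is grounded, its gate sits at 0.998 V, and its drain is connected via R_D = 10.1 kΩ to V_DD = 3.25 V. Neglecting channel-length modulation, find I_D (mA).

V_GS = V_G = 0.998 V, so V_ov = 0.998 − 0.44 = 0.558 V.
k_n = μ_nC_ox · (W/L) = 3.7 mA/V².
Assume saturation: I_D = ½ k_n V_ov² = 0.5 × 3.7 × 0.558² = 0.576 mA, giving V_DS = V_DD − I_D R_D = 3.25 − 0.576 × 10.1 = -2.57 V.
But -2.57 V < V_ov = 0.558 V, so the device is actually in triode.
In triode I_D = k_n[V_ov V_DS − ½ V_DS²] and I_D = (V_DD − V_DS)/R_D. Equating: 18.7 V_DS² − 21.85 V_DS + 3.25 = 0, giving V_DS = 0.175 V (the root below V_ov).
I_D = (3.25 − 0.175) / 10.1 = 0.304 mA.

I_D = 0.304 mA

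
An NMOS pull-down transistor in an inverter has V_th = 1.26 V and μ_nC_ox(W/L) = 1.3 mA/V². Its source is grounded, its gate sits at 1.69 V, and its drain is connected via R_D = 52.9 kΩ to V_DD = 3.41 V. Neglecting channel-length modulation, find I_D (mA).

I_D = 0.0620 mA

V_GS = V_G = 1.69 V, so V_ov = 1.69 − 1.26 = 0.43 V.
Assume saturation: I_D = ½ k_n V_ov² = 0.5 × 1.3 × 0.43² = 0.12 mA, giving V_DS = V_DD − I_D R_D = 3.41 − 0.12 × 52.9 = -2.95 V.
But -2.95 V < V_ov = 0.43 V, so the device is actually in triode.
In triode I_D = k_n[V_ov V_DS − ½ V_DS²] and I_D = (V_DD − V_DS)/R_D. Equating: 34.4 V_DS² − 30.57 V_DS + 3.41 = 0, giving V_DS = 0.131 V (the root below V_ov).
I_D = (3.41 − 0.131) / 52.9 = 0.062 mA.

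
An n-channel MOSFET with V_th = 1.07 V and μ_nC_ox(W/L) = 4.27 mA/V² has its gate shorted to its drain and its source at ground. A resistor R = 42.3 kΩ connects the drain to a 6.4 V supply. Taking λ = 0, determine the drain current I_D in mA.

I_D = 0.120 mA

With gate tied to drain, V_GS = V_DS ≥ V_GS − V_th, so the device is in saturation.
KCL at the drain: ½ k_n (V_GS − V_th)² = (V_DD − V_GS)/R.
Let x = V_GS − 1.07. Then 90.3 x² + x − 5.33 = 0, giving x = 0.237 V (positive root), so V_GS = 1.31 V.
I_D = (V_DD − V_GS)/R = (6.4 − 1.31) / 42.3 = 0.12 mA.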